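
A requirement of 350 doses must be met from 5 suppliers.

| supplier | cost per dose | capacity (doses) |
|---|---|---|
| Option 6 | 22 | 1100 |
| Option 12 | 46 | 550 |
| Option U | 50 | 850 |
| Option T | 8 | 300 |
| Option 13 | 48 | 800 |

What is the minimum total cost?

3500

Cheapest first:
Take 300 from Option T at 8 → need 50 more.
Take 50 from Option 6 at 22 to finish.
Option 12, Option 13, Option U: unused.
Cost = 300×8 + 50×22 = 3500.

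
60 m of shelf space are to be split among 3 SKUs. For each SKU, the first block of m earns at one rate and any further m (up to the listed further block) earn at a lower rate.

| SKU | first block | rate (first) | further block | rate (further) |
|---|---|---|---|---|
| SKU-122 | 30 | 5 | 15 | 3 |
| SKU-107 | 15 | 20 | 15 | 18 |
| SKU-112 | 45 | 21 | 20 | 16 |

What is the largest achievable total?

Order all 6 blocks by rate: SKU-112/first 21 > SKU-107/first 20 > SKU-107/second 18 > SKU-112/second 16 > SKU-122/first 5 > SKU-122/second 3.
Fill SKU-112 first block (45 at 21) → 15 left.
SKU-107/first (20): +15 → 0 left.
Total = 21×45 + 20×15 = 1245.

1245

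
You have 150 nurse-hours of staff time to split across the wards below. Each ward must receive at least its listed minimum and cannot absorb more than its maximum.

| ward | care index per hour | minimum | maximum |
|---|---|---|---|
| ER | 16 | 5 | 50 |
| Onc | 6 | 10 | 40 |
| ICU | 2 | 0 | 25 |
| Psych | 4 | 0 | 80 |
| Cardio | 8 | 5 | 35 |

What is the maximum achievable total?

1420

Meeting every minimum uses 5+10+0+0+5 = 20 nurse-hours, leaving 130.
Order the wards by care index per hour: ER 16 > Cardio 8 > Onc 6 > Psych 4 > ICU 2.
Give ER 45 more to hit its cap of 50 ; 85 left.
Cardio takes 30 more to reach its cap of 35 ; 55 left.
Onc takes 30 more to reach its cap of 40 ; 25 left.
Only 25 left; Psych takes them to reach 25.
Total = 16×50 + 6×40 + 4×25 + 8×35 = 1420.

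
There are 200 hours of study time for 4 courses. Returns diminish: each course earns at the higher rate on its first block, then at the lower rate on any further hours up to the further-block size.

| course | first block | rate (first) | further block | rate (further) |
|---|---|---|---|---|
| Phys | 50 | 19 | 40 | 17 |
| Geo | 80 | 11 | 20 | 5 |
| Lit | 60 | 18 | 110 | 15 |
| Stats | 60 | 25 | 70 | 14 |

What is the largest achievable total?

Treat each block as its own option and order by rate: Stats/first 25 > Phys/first 19 > Lit/first 18 > Phys/second 17 > Lit/second 15 > Stats/second 14 > Geo/first 11 > Geo/second 5.
Stats first at 25: fill all 60 — 140 left.
Phys/first (19): +50 — 90 left.
Lit/first (18): +60 — 30 left.
Phys second at 17: only 30 left, fill 30.
Total = 25×60 + 19×50 + 18×60 + 17×30 = 4040.

4040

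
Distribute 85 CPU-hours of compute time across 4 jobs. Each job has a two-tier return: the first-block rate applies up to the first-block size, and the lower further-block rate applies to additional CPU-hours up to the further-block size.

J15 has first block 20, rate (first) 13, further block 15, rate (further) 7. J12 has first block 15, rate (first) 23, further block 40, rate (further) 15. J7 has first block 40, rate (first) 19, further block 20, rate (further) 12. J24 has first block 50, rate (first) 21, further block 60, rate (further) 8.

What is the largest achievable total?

1775

Order all 8 blocks by rate: J12/T1 23 > J24/T1 21 > J7/T1 19 > J12/T2 15 > J15/T1 13 > J7/T2 12 > J24/T2 8 > J15/T2 7.
J12 T1 at 23: fill all 15 → 70 left.
Fill J24 T1 block (50 at 21) → 20 left.
J7/T1: +20 of 40 at 19; pool empty.
Total = 23×15 + 21×50 + 19×20 = 1775.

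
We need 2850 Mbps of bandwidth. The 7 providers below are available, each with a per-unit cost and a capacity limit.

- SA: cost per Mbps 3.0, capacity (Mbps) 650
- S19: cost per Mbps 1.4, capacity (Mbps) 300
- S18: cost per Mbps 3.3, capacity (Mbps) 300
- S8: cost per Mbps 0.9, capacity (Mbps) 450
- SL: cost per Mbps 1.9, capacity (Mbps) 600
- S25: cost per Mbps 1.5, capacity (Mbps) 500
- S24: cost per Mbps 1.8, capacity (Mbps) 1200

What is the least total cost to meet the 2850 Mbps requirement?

4495

Use providers in increasing cost order.
S8 (0.9): use full 450 — 2400 Mbps to go.
S19 (1.4): use full 300 — 2100 Mbps to go.
S25 at 1.5: take all 500 Mbps — 1600 still needed.
S24 at 1.8: take all 1200 Mbps — 400 still needed.
Take 400 from SL at 1.9 to finish.
SA, S18: unused.
Cost = 450×0.9 + 300×1.4 + 500×1.5 + 1200×1.8 + 400×1.9 = 4495.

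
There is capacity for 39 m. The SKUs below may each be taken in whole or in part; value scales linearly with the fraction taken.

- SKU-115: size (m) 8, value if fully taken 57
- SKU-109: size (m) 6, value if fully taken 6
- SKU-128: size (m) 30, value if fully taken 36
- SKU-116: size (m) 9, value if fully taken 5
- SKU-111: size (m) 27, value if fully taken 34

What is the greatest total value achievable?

95.8

Sort by value density: SKU-115 57/8≈7.12, SKU-111 34/27≈1.26, SKU-128 36/30≈1.2, SKU-109 6/6≈1, SKU-116 5/9≈0.556.
All 8 m of SKU-115 fit (value 57) ; 31 remain.
Take all of SKU-111 (27 m, value 34) ; 4 m left.
Only 4 m remain; take 4/30 of SKU-128 for value 36×4/30 = 4.8.
Total value = 95.8.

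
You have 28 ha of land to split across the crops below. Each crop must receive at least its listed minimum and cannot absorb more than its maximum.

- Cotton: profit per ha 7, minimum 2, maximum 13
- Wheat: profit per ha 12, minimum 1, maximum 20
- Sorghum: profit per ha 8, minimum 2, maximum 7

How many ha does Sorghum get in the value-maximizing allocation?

Meeting every minimum uses 2+1+2 = 5 ha, leaving 23.
Highest profit per ha first: Wheat 12 > Sorghum 8 > Cotton 7.
Give Wheat 19 more to hit its cap of 20 ; 4 left.
Sorghum has room for 5 more but only 4 remain, so it gets 6.

6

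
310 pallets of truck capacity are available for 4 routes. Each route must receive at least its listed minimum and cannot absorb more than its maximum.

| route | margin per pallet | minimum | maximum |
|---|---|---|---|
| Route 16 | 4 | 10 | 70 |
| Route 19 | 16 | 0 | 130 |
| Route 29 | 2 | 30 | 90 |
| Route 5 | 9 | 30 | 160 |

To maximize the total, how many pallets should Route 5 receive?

Meeting every minimum uses 10+0+30+30 = 70 pallets, leaving 240.
Order the routes by margin per pallet: Route 19 16 > Route 5 9 > Route 16 4 > Route 29 2.
Route 19 takes 130 more to reach its cap of 130 ; 110 left.
Route 5 has room for 130 more but only 110 remain, so it gets 140.

140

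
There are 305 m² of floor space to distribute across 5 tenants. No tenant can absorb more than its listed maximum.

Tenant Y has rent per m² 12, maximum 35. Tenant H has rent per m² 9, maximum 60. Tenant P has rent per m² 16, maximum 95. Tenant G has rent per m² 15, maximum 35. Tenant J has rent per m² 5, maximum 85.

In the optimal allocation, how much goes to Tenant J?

80

Rank by rent per m²: Tenant P 16 > Tenant G 15 > Tenant Y 12 > Tenant H 9 > Tenant J 5.
Tenant P: +95 to 95 (cap) — 210 left.
Tenant G: +35 to 35 (cap) — 175 left.
Tenant Y takes 35 to reach its cap of 35 — 140 left.
Give Tenant H 60 to hit its cap of 60 — 80 left.
Tenant J has room for 85 but only 80 remain, so it gets 80.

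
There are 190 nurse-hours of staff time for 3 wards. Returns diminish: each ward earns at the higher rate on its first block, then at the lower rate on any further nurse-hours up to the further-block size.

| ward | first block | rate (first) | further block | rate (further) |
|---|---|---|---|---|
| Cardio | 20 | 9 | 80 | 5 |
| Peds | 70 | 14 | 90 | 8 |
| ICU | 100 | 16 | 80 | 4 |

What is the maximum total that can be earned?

2760

Order all 6 blocks by rate: ICU/tier1 16 > Peds/tier1 14 > Cardio/tier1 9 > Peds/tier2 8 > Cardio/tier2 5 > ICU/tier2 4.
ICU/tier1 (16): +100 — 90 left.
Peds tier1 at 14: fill all 70 — 20 left.
Cardio/tier1 (9): +20 — 0 left.
Total = 16×100 + 14×70 + 9×20 = 2760.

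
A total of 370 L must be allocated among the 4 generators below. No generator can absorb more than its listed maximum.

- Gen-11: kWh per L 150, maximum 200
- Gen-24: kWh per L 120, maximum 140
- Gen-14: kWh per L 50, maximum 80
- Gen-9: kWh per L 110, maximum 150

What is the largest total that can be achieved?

50100

Rank by kWh per L: Gen-11 150 > Gen-24 120 > Gen-9 110 > Gen-14 50.
Gen-11 takes 200 to reach its cap of 200 ; 170 left.
Gen-24 takes 140 to reach its cap of 140 ; 30 left.
Only 30 left; Gen-9 takes them to reach 30.
Total = 150×200 + 120×140 + 110×30 = 50100.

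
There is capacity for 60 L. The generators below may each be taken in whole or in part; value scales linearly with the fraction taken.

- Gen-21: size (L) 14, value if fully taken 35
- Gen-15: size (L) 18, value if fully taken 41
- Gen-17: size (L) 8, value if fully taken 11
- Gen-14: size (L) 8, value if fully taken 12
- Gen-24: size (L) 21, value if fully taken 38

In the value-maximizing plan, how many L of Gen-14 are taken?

Best value per unit of size first: Gen-21 35/14≈2.5, Gen-15 41/18≈2.28, Gen-24 38/21≈1.81, Gen-14 12/8≈1.5, Gen-17 11/8≈1.38.
Gen-21: take in full, 14 L for value 35 ; 46 left.
Gen-15: take in full, 18 L for value 41 ; 28 left.
All 21 L of Gen-24 fit (value 38) ; 7 remain.
Only 7 L remain; take 7/8 of Gen-14 for value 12×7/8 = 10.5.

7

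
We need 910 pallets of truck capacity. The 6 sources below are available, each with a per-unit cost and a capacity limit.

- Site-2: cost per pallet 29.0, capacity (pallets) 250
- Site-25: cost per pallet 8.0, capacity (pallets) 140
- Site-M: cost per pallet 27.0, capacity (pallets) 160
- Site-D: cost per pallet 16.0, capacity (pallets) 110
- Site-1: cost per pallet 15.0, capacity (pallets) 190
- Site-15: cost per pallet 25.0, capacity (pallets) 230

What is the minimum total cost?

18120

Use sources in increasing cost order.
Site-25 (8.0): use full 140 — 770 pallets to go.
Site-1 at 15.0: take all 190 pallets — 580 still needed.
Site-D (16.0): use full 110 — 470 pallets to go.
Take 230 from Site-15 at 25.0 — need 240 more.
Site-M at 27.0: take all 160 pallets — 80 still needed.
Site-2 (29.0): take the remaining 80 — done.
Cost = 140×8.0 + 190×15.0 + 110×16.0 + 230×25.0 + 160×27.0 + 80×29.0 = 18120.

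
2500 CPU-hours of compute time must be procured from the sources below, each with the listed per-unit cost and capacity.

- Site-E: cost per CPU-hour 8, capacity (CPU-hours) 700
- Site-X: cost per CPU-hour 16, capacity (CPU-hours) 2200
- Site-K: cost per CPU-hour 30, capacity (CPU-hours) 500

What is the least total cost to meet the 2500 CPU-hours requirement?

34400

Fill from the cheapest source first.
Take 700 from Site-E at 8 → need 1800 more.
Take 1800 from Site-X at 16 to finish.
Site-K: unused.
Cost = 700×8 + 1800×16 = 34400.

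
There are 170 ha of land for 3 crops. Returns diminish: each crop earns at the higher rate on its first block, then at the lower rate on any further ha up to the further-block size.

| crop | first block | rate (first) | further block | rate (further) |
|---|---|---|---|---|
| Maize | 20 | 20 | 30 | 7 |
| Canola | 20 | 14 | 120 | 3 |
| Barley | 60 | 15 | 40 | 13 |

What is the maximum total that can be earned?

2310

Treat each block as its own option and order by rate: Maize/tier1 20 > Barley/tier1 15 > Canola/tier1 14 > Barley/tier2 13 > Maize/tier2 7 > Canola/tier2 3.
Fill Maize tier1 block (20 at 20) — 150 left.
Barley tier1 at 15: fill all 60 — 90 left.
Fill Canola tier1 block (20 at 14) — 70 left.
Fill Barley tier2 block (40 at 13) — 30 left.
Fill Maize tier2 block (30 at 7) — 0 left.
Total = 20×20 + 15×60 + 14×20 + 13×40 + 7×30 = 2310.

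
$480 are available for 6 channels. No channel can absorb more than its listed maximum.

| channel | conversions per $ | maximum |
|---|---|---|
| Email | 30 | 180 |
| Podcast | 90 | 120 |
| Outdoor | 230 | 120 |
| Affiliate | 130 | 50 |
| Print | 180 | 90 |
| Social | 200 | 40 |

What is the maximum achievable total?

70900

Rank by conversions per $: Outdoor 230 > Social 200 > Print 180 > Affiliate 130 > Podcast 90 > Email 30.
Outdoor takes 120 to reach its cap of 120 ; 360 left.
Give Social 40 to hit its cap of 40 ; 320 left.
Give Print 90 to hit its cap of 90 ; 230 left.
Affiliate takes 50 to reach its cap of 50 ; 180 left.
Podcast: +120 to 120 (cap) ; 60 left.
Email: +60 (room for 180) → 60. Pool exhausted.
Total = 30×60 + 90×120 + 230×120 + 130×50 + 180×90 + 200×40 = 70900.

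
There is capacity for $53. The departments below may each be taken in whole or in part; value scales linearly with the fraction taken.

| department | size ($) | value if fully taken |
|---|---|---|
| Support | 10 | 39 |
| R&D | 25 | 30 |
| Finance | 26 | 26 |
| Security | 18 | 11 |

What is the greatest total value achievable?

87

Sort by value density: Support 39/10≈3.9, R&D 30/25≈1.2, Finance 26/26≈1, Security 11/18≈0.611.
All 10 $ of Support fit (value 39) — 43 remain.
All 25 $ of R&D fit (value 30) — 18 remain.
Only 18 $ remain; take 18/26 of Finance for value 26×18/26 = 18.
Total value = 87.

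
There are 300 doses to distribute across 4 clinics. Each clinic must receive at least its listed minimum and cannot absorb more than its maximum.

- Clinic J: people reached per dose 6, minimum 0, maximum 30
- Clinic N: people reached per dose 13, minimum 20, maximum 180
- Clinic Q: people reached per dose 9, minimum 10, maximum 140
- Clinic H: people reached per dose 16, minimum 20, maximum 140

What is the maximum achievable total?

Meeting every minimum uses 0+20+10+20 = 50 doses, leaving 250.
Order the clinics by people reached per dose: Clinic H 16 > Clinic N 13 > Clinic Q 9 > Clinic J 6.
Clinic H takes 120 more to reach its cap of 140 ; 130 left.
Clinic N: +130 (room for 160) → 150. Pool exhausted.
Total = 13×150 + 9×10 + 16×140 = 4280.

4280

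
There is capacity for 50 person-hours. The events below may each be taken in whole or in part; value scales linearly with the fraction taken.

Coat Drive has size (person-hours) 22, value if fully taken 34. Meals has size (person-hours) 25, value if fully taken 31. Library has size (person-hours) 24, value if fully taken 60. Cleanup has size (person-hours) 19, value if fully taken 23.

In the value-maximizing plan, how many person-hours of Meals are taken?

4

Sort by value density: Library 60/24≈2.5, Coat Drive 34/22≈1.55, Meals 31/25≈1.24, Cleanup 23/19≈1.21.
All 24 person-hours of Library fit (value 60) ; 26 remain.
Take all of Coat Drive (22 person-hours, value 34) ; 4 person-hours left.
4 person-hours left: a 4/25 share of Meals gives 31×4/25 = 4.96.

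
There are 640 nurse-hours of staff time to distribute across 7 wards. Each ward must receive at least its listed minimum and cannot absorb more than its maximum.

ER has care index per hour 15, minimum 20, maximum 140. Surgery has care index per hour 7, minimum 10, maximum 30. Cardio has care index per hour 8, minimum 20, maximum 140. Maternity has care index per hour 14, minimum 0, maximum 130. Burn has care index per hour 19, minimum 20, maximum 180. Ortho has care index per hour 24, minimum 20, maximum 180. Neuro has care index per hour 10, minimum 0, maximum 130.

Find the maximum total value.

11610

Meeting every minimum uses 20+10+20+0+20+20+0 = 90 nurse-hours, leaving 550.
Highest care index per hour first: Ortho 24 > Burn 19 > ER 15 > Maternity 14 > Neuro 10 > Cardio 8 > Surgery 7.
Give Ortho 160 more to hit its cap of 180 → 390 left.
Burn: +160 to 180 (cap) → 230 left.
Give ER 120 more to hit its cap of 140 → 110 left.
Maternity: +110 (room for 130) → 110. Pool exhausted.
Total = 15×140 + 7×10 + 8×20 + 14×110 + 19×180 + 24×180 = 11610.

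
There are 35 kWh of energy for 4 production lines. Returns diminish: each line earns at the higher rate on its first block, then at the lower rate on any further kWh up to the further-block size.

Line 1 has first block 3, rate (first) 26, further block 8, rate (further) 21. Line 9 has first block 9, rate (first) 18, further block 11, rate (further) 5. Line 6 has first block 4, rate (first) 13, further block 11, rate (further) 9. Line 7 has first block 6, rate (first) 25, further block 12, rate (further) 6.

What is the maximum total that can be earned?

Order all 8 blocks by rate: Line 1/tier1 26 > Line 7/tier1 25 > Line 1/tier2 21 > Line 9/tier1 18 > Line 6/tier1 13 > Line 6/tier2 9 > Line 7/tier2 6 > Line 9/tier2 5.
Line 1 tier1 at 26: fill all 3 — 32 left.
Line 7/tier1 (25): +6 — 26 left.
Line 1/tier2 (21): +8 — 18 left.
Line 9 tier1 at 18: fill all 9 — 9 left.
Line 6 tier1 at 13: fill all 4 — 5 left.
Line 6/tier2: +5 of 11 at 9; pool empty.
Total = 26×3 + 25×6 + 21×8 + 18×9 + 13×4 + 9×5 = 655.

655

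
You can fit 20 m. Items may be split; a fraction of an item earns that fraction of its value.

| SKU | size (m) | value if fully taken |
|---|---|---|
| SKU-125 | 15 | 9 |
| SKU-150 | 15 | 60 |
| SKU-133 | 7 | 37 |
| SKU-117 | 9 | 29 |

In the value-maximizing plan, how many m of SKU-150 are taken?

Sort by value density: SKU-133 37/7≈5.29, SKU-150 60/15≈4, SKU-117 29/9≈3.22, SKU-125 9/15≈0.6.
SKU-133: take in full, 7 m for value 37 ; 13 left.
Fill the last 13 m with part of SKU-150: 13/15 of it earns 52.

13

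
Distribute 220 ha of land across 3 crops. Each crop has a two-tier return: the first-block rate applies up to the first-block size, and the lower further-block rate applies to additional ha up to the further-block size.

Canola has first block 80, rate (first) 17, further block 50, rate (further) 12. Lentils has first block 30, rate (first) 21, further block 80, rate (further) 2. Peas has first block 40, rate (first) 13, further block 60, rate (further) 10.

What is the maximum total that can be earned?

3310

Rank every tier by rate: Lentils/tier1 21 > Canola/tier1 17 > Peas/tier1 13 > Canola/tier2 12 > Peas/tier2 10 > Lentils/tier2 2.
Lentils/tier1 (21): +30 → 190 left.
Canola tier1 at 17: fill all 80 → 110 left.
Fill Peas tier1 block (40 at 13) → 70 left.
Canola/tier2 (12): +50 → 20 left.
Peas tier2 at 10: only 20 left, fill 20.
Total = 21×30 + 17×80 + 13×40 + 12×50 + 10×20 = 3310.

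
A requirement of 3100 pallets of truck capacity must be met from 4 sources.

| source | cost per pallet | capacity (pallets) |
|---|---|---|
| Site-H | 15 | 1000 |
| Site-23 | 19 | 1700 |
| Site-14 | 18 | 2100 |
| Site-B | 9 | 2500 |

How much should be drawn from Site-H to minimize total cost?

600

Fill from the cheapest source first.
Site-B at 9: take all 2500 pallets ; 600 still needed.
Take 600 from Site-H at 15 to finish.
Site-14, Site-23: unused.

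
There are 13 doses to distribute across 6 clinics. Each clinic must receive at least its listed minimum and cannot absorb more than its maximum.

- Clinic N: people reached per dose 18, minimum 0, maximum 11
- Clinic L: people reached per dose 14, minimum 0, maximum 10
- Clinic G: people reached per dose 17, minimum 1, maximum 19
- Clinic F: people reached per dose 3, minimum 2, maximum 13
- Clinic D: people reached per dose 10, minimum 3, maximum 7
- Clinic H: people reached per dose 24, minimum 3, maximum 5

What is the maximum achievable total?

Meeting every minimum uses 0+0+1+2+3+3 = 9 doses, leaving 4.
Rank by people reached per dose: Clinic H 24 > Clinic N 18 > Clinic G 17 > Clinic L 14 > Clinic D 10 > Clinic F 3.
Give Clinic H 2 more to hit its cap of 5 — 2 left.
Clinic N has room for 11 more but only 2 remain, so it gets 2.
Total = 18×2 + 17×1 + 3×2 + 10×3 + 24×5 = 209.

209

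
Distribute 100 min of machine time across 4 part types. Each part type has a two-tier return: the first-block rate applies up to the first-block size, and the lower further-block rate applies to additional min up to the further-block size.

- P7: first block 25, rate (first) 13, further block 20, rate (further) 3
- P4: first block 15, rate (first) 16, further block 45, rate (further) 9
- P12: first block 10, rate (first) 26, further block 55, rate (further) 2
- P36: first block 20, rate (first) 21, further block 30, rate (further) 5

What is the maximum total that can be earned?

1515

Order all 8 blocks by rate: P12/tier1 26 > P36/tier1 21 > P4/tier1 16 > P7/tier1 13 > P4/tier2 9 > P36/tier2 5 > P7/tier2 3 > P12/tier2 2.
P12/tier1 (26): +10 → 90 left.
P36/tier1 (21): +20 → 70 left.
P4 tier1 at 16: fill all 15 → 55 left.
Fill P7 tier1 block (25 at 13) → 30 left.
P4/tier2: +30 of 45 at 9; pool empty.
Total = 26×10 + 21×20 + 16×15 + 13×25 + 9×30 = 1515.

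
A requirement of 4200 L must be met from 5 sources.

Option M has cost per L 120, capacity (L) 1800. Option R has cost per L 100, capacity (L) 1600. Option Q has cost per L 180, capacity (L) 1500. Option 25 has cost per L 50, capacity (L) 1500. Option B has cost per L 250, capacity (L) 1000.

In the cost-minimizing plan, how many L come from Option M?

Cheapest first:
Option 25 (50): use full 1500 — 2700 L to go.
Option R at 100: take all 1600 L — 1100 still needed.
Option M at 120: take 1100 of its 1800 — requirement met.
Option Q, Option B: unused.

1100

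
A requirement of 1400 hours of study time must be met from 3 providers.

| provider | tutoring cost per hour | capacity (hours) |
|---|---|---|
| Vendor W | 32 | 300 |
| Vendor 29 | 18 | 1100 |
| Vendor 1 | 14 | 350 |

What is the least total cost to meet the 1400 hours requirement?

Cheapest first:
Vendor 1 at 14: take all 350 hours — 1050 still needed.
Vendor 29 at 18: take 1050 of its 1100 — requirement met.
Vendor W: unused.
Cost = 350×14 + 1050×18 = 23800.

23800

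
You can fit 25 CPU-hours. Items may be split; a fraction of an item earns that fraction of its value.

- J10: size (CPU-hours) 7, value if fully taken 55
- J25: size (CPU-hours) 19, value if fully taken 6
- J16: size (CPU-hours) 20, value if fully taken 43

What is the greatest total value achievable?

Best value per unit of size first: J10 55/7≈7.86, J16 43/20≈2.15, J25 6/19≈0.316.
J10: take in full, 7 CPU-hours for value 55 — 18 left.
Only 18 CPU-hours remain; take 18/20 of J16 for value 43×18/20 = 38.7.
Total value = 93.7.

93.7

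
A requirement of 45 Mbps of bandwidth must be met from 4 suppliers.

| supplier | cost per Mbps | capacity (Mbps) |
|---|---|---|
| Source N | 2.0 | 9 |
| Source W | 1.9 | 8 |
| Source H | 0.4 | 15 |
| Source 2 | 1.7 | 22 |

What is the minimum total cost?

58.6

Cheapest first:
Source H (0.4): use full 15 → 30 Mbps to go.
Source 2 (1.7): use full 22 → 8 Mbps to go.
Source W (1.9): use full 8 → 0 Mbps to go.
Source N: unused.
Cost = 15×0.4 + 22×1.7 + 8×1.9 = 58.6.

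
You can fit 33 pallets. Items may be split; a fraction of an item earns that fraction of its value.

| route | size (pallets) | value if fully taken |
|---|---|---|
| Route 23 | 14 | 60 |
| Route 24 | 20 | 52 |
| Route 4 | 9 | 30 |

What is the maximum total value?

Rank by value-to-size ratio: Route 23 60/14≈4.29, Route 4 30/9≈3.33, Route 24 52/20≈2.6.
All 14 pallets of Route 23 fit (value 60) ; 19 remain.
All 9 pallets of Route 4 fit (value 30) ; 10 remain.
Fill the last 10 pallets with part of Route 24: 10/20 of it earns 26.
Total value = 116.

116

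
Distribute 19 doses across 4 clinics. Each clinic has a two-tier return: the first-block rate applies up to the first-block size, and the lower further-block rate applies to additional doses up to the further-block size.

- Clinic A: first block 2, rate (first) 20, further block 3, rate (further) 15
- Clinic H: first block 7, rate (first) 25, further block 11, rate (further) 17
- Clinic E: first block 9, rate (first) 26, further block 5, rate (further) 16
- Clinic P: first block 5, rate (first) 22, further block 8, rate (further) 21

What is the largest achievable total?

475

Order all 8 blocks by rate: Clinic E/first 26 > Clinic H/first 25 > Clinic P/first 22 > Clinic P/second 21 > Clinic A/first 20 > Clinic H/second 17 > Clinic E/second 16 > Clinic A/second 15.
Clinic E first at 26: fill all 9 → 10 left.
Fill Clinic H first block (7 at 25) → 3 left.
Clinic P first at 22: only 3 left, fill 3.
Total = 26×9 + 25×7 + 22×3 = 475.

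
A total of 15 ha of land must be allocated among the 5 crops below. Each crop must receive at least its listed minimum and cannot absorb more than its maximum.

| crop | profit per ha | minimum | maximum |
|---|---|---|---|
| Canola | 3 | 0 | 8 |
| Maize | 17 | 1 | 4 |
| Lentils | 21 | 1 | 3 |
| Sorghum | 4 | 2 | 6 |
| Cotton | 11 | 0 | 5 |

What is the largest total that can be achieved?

Meeting every minimum uses 0+1+1+2+0 = 4 ha, leaving 11.
Rank by profit per ha: Lentils 21 > Maize 17 > Cotton 11 > Sorghum 4 > Canola 3.
Give Lentils 2 more to hit its cap of 3 — 9 left.
Give Maize 3 more to hit its cap of 4 — 6 left.
Cotton: +5 to 5 (cap) — 1 left.
Sorghum has room for 4 more but only 1 remain, so it gets 3.
Total = 17×4 + 21×3 + 4×3 + 11×5 = 198.

198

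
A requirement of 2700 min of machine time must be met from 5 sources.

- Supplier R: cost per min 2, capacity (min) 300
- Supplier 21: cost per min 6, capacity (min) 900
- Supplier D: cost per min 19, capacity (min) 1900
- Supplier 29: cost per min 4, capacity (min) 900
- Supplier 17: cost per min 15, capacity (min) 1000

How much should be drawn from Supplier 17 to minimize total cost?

600

Fill from the cheapest source first.
Take 300 from Supplier R at 2 ; need 2400 more.
Take 900 from Supplier 29 at 4 ; need 1500 more.
Supplier 21 (6): use full 900 ; 600 min to go.
Take 600 from Supplier 17 at 15 to finish.
Supplier D: unused.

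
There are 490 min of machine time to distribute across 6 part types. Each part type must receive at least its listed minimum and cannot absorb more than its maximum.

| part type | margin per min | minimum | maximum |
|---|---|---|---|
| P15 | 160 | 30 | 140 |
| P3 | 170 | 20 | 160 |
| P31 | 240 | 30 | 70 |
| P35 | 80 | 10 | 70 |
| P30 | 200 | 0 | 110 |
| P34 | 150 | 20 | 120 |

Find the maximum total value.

Meeting every minimum uses 30+20+30+10+0+20 = 110 min, leaving 380.
Rank by margin per min: P31 240 > P30 200 > P3 170 > P15 160 > P34 150 > P35 80.
P31: +40 to 70 (cap) — 340 left.
Give P30 110 more to hit its cap of 110 — 230 left.
P3 takes 140 more to reach its cap of 160 — 90 left.
P15: +90 (room for 110) → 120. Pool exhausted.
Total = 160×120 + 170×160 + 240×70 + 80×10 + 200×110 + 150×20 = 89000.

89000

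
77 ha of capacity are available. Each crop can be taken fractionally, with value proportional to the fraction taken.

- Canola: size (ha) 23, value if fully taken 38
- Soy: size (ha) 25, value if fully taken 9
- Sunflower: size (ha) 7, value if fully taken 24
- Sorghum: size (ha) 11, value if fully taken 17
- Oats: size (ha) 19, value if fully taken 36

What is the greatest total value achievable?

121.12

Best value per unit of size first: Sunflower 24/7≈3.43, Oats 36/19≈1.89, Canola 38/23≈1.65, Sorghum 17/11≈1.55, Soy 9/25≈0.36.
All 7 ha of Sunflower fit (value 24) ; 70 remain.
Take all of Oats (19 ha, value 36) ; 51 ha left.
Take all of Canola (23 ha, value 38) ; 28 ha left.
Sorghum: take in full, 11 ha for value 17 ; 17 left.
Only 17 ha remain; take 17/25 of Soy for value 9×17/25 = 6.12.
Total value = 121.12.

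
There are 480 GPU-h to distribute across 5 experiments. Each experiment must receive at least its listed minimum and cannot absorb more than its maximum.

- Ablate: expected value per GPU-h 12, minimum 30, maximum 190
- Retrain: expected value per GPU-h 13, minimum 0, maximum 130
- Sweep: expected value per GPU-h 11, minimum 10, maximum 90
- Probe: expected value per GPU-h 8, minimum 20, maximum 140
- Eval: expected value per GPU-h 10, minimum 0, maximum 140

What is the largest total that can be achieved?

5620

Meeting every minimum uses 30+0+10+20+0 = 60 GPU-h, leaving 420.
Highest expected value per GPU-h first: Retrain 13 > Ablate 12 > Sweep 11 > Eval 10 > Probe 8.
Retrain: +130 to 130 (cap) ; 290 left.
Give Ablate 160 more to hit its cap of 190 ; 130 left.
Give Sweep 80 more to hit its cap of 90 ; 50 left.
Only 50 left; Eval takes them to reach 50.
Total = 12×190 + 13×130 + 11×90 + 8×20 + 10×50 = 5620.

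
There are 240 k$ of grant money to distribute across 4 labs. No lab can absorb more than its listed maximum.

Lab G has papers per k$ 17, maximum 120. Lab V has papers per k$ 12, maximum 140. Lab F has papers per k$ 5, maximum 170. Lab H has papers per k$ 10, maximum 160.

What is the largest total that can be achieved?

Rank by papers per k$: Lab G 17 > Lab V 12 > Lab H 10 > Lab F 5.
Lab G: +120 to 120 (cap) → 120 left.
Lab V has room for 140 but only 120 remain, so it gets 120.
Total = 17×120 + 12×120 = 3480.

3480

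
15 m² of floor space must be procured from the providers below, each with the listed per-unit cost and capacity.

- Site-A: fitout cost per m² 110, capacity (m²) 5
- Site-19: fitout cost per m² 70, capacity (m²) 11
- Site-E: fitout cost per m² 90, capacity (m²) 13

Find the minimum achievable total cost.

1130

Fill from the cheapest provider first.
Site-19 at 70: take all 11 m² ; 4 still needed.
Take 4 from Site-E at 90 to finish.
Site-A: unused.
Cost = 11×70 + 4×90 = 1130.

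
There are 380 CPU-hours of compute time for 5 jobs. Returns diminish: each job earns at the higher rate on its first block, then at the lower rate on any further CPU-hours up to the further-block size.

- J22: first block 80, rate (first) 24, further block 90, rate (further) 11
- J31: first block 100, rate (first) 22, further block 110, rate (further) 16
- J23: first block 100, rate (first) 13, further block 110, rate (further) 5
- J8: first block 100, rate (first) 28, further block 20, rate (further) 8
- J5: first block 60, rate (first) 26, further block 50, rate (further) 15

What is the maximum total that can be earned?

Treat each block as its own option and order by rate: J8/T1 28 > J5/T1 26 > J22/T1 24 > J31/T1 22 > J31/T2 16 > J5/T2 15 > J23/T1 13 > J22/T2 11 > J8/T2 8 > J23/T2 5.
Fill J8 T1 block (100 at 28) — 280 left.
Fill J5 T1 block (60 at 26) — 220 left.
Fill J22 T1 block (80 at 24) — 140 left.
Fill J31 T1 block (100 at 22) — 40 left.
J31/T2: +40 of 110 at 16; pool empty.
Total = 28×100 + 26×60 + 24×80 + 22×100 + 16×40 = 9120.

9120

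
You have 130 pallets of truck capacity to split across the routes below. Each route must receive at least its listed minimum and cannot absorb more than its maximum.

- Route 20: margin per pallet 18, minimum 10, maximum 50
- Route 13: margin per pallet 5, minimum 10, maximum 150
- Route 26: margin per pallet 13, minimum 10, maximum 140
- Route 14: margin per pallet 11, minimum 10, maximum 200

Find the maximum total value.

Meeting every minimum uses 10+10+10+10 = 40 pallets, leaving 90.
Order the routes by margin per pallet: Route 20 18 > Route 26 13 > Route 14 11 > Route 13 5.
Route 20: +40 to 50 (cap) — 50 left.
Only 50 left; Route 26 takes them to reach 60.
Total = 18×50 + 5×10 + 13×60 + 11×10 = 1840.

1840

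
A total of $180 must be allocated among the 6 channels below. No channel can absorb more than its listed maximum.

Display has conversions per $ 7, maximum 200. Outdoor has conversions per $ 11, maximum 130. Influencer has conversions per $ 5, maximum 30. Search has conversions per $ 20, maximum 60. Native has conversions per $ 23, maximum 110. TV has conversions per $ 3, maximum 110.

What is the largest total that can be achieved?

3840

Rank by conversions per $: Native 23 > Search 20 > Outdoor 11 > Display 7 > Influencer 5 > TV 3.
Give Native 110 to hit its cap of 110 → 70 left.
Search: +60 to 60 (cap) → 10 left.
Outdoor has room for 130 but only 10 remain, so it gets 10.
Total = 11×10 + 20×60 + 23×110 = 3840.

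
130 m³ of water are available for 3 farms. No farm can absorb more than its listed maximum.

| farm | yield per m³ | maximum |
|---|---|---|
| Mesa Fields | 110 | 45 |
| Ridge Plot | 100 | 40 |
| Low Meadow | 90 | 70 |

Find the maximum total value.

13000

Order the farms by yield per m³: Mesa Fields 110 > Ridge Plot 100 > Low Meadow 90.
Mesa Fields takes 45 to reach its cap of 45 ; 85 left.
Ridge Plot takes 40 to reach its cap of 40 ; 45 left.
Low Meadow: +45 (room for 70) → 45. Pool exhausted.
Total = 110×45 + 100×40 + 90×45 = 13000.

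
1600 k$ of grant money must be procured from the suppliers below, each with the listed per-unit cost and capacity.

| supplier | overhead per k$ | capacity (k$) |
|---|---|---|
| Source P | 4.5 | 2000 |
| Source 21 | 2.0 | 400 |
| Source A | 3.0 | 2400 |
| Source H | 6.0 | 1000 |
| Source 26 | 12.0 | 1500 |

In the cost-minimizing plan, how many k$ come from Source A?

Use suppliers in increasing cost order.
Source 21 (2.0): use full 400 ; 1200 k$ to go.
Source A (3.0): take the remaining 1200 ; done.
Source P, Source H, Source 26: unused.

1200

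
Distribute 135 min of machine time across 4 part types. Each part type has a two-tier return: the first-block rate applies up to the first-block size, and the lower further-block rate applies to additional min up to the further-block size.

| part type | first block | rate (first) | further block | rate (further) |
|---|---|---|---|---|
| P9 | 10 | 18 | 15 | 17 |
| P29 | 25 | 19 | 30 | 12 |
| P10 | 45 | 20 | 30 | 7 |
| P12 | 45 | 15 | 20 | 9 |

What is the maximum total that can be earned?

Order all 8 blocks by rate: P10/tier1 20 > P29/tier1 19 > P9/tier1 18 > P9/tier2 17 > P12/tier1 15 > P29/tier2 12 > P12/tier2 9 > P10/tier2 7.
P10 tier1 at 20: fill all 45 → 90 left.
P29 tier1 at 19: fill all 25 → 65 left.
P9/tier1 (18): +10 → 55 left.
Fill P9 tier2 block (15 at 17) → 40 left.
40 remain; put them into P12 tier1 at 15.
Total = 20×45 + 19×25 + 18×10 + 17×15 + 15×40 = 2410.

2410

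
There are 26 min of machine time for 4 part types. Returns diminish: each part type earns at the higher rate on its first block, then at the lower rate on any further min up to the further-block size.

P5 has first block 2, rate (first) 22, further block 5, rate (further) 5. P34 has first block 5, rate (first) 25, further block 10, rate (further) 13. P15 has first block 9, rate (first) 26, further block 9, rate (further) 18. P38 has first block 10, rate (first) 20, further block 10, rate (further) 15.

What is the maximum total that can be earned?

603

Rank every tier by rate: P15/tier1 26 > P34/tier1 25 > P5/tier1 22 > P38/tier1 20 > P15/tier2 18 > P38/tier2 15 > P34/tier2 13 > P5/tier2 5.
Fill P15 tier1 block (9 at 26) — 17 left.
P34/tier1 (25): +5 — 12 left.
P5/tier1 (22): +2 — 10 left.
P38 tier1 at 20: fill all 10 — 0 left.
Total = 26×9 + 25×5 + 22×2 + 20×10 = 603.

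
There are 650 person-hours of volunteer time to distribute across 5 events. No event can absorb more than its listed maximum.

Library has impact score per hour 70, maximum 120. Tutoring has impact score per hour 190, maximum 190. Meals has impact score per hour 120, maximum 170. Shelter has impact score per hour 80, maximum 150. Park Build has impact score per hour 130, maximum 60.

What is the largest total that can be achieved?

Rank by impact score per hour: Tutoring 190 > Park Build 130 > Meals 120 > Shelter 80 > Library 70.
Tutoring: +190 to 190 (cap) → 460 left.
Give Park Build 60 to hit its cap of 60 → 400 left.
Meals: +170 to 170 (cap) → 230 left.
Shelter takes 150 to reach its cap of 150 → 80 left.
Library has room for 120 but only 80 remain, so it gets 80.
Total = 70×80 + 190×190 + 120×170 + 80×150 + 130×60 = 81900.

81900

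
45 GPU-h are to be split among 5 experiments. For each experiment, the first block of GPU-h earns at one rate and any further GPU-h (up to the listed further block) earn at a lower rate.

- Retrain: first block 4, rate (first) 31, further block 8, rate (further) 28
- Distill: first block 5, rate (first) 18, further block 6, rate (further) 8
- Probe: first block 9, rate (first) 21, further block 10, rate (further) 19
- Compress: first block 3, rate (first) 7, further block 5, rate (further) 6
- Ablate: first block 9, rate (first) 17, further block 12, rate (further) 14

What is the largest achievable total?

Treat each block as its own option and order by rate: Retrain/tier1 31 > Retrain/tier2 28 > Probe/tier1 21 > Probe/tier2 19 > Distill/tier1 18 > Ablate/tier1 17 > Ablate/tier2 14 > Distill/tier2 8 > Compress/tier1 7 > Compress/tier2 6.
Retrain/tier1 (31): +4 ; 41 left.
Retrain/tier2 (28): +8 ; 33 left.
Probe tier1 at 21: fill all 9 ; 24 left.
Fill Probe tier2 block (10 at 19) ; 14 left.
Fill Distill tier1 block (5 at 18) ; 9 left.
Ablate tier1 at 17: fill all 9 ; 0 left.
Total = 31×4 + 28×8 + 21×9 + 19×10 + 18×5 + 17×9 = 970.

970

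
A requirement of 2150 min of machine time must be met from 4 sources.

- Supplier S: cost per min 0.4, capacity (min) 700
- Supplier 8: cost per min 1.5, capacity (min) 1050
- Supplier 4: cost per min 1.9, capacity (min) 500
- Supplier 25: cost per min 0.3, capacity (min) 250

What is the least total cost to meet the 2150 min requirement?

Cheapest first:
Supplier 25 (0.3): use full 250 → 1900 min to go.
Take 700 from Supplier S at 0.4 → need 1200 more.
Supplier 8 (1.5): use full 1050 → 150 min to go.
Supplier 4 (1.9): take the remaining 150 → done.
Cost = 250×0.3 + 700×0.4 + 1050×1.5 + 150×1.9 = 2215.

2215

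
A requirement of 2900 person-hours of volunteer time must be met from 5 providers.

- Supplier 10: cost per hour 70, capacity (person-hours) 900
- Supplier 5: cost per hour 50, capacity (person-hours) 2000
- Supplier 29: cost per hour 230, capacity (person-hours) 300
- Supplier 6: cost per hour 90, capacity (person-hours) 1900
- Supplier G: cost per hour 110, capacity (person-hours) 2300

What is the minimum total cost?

Cheapest first:
Take 2000 from Supplier 5 at 50 → need 900 more.
Supplier 10 (70): use full 900 → 0 person-hours to go.
Supplier 6, Supplier G, Supplier 29: unused.
Cost = 2000×50 + 900×70 = 163000.

163000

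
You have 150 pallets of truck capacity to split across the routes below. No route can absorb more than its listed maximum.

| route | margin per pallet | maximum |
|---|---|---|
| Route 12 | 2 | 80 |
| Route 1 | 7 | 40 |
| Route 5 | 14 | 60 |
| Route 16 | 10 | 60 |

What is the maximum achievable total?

Highest margin per pallet first: Route 5 14 > Route 16 10 > Route 1 7 > Route 12 2.
Route 5 takes 60 to reach its cap of 60 → 90 left.
Give Route 16 60 to hit its cap of 60 → 30 left.
Route 1 has room for 40 but only 30 remain, so it gets 30.
Total = 7×30 + 14×60 + 10×60 = 1650.

1650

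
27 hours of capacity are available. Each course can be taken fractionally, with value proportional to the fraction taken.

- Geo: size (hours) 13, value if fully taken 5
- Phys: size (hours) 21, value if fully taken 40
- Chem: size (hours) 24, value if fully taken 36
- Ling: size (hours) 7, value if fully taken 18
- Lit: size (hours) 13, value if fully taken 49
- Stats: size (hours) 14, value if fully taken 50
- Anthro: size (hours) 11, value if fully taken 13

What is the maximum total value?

99

Rank by value-to-size ratio: Lit 49/13≈3.77, Stats 50/14≈3.57, Ling 18/7≈2.57, Phys 40/21≈1.9, Chem 36/24≈1.5, Anthro 13/11≈1.18, Geo 5/13≈0.385.
Lit: take in full, 13 hours for value 49 ; 14 left.
Stats: take in full, 14 hours for value 50 ; 0 left.
Total value = 99.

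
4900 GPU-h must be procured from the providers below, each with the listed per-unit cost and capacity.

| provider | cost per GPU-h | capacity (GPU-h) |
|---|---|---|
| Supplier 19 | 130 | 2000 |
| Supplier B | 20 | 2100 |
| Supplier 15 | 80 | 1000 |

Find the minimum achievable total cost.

Use providers in increasing cost order.
Take 2100 from Supplier B at 20 — need 2800 more.
Supplier 15 at 80: take all 1000 GPU-h — 1800 still needed.
Take 1800 from Supplier 19 at 130 to finish.
Cost = 2100×20 + 1000×80 + 1800×130 = 356000.

356000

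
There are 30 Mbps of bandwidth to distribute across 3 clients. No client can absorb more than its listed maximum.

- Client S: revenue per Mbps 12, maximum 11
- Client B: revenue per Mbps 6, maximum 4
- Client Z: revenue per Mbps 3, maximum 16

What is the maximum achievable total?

201

Rank by revenue per Mbps: Client S 12 > Client B 6 > Client Z 3.
Give Client S 11 to hit its cap of 11 — 19 left.
Give Client B 4 to hit its cap of 4 — 15 left.
Only 15 left; Client Z takes them to reach 15.
Total = 12×11 + 6×4 + 3×15 = 201.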